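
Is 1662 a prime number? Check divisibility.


1662 / 2 = 831 (exact division)
1662 is NOT prime.

No, 1662 is not prime


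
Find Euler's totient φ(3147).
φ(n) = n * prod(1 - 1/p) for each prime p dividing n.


3147 = 3 × 1049
Prime factors: 3, 1049
φ(3147) = 3147 × (1-1/3) × (1-1/1049)
= 3147 × 2/3 × 1048/1049 = 2096

φ(3147) = 2096


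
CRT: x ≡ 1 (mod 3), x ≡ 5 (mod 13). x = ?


M = 3*13 = 39
M1 = M/3 = 13, M2 = M/13 = 3
M1^(-1) mod 3 = 1, M2^(-1) mod 13 = 9
x = 1*13*1 + 5*3*9 = 148
148 mod 39 = 31
Check: 31 mod 3 = 1 ✓, 31 mod 13 = 5 ✓

x ≡ 31 (mod 39)


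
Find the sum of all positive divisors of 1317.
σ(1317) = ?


Divisors of 1317: 1, 3, 439, 1317
Sum = 1 + 3 + 439 + 1317 = 1760

σ(1317) = 1760


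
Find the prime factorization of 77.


77 / 7 = 11
11 / 11 = 1
77 = 7 × 11


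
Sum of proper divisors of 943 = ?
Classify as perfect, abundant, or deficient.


Proper divisors: 1, 23, 41
Sum = 1 + 23 + 41 = 65
65 < 943 → deficient

s(943) = 65 (deficient)


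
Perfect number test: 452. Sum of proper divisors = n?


Proper divisors of 452: 1, 2, 4, 113, 226
Sum = 1 + 2 + 4 + 113 + 226 = 346

No, 452 is not perfect (346 ≠ 452)


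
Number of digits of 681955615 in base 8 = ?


681955615 in base 8 = 5051350437
Number of digits = 10

10 digits (base 8)


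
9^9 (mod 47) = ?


9^1 mod 47 = 9
9^2 mod 47 = 34
9^3 mod 47 = 24
9^4 mod 47 = 28
9^5 mod 47 = 17
9^6 mod 47 = 12
9^7 mod 47 = 14
9^8 mod 47 = 32
9^9 mod 47 = 6


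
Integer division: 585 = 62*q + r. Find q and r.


585 = 62 * 9 + 27
Check: 558 + 27 = 585

q = 9, r = 27


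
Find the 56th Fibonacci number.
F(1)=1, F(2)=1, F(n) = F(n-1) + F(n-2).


Sequence: 1, 1, 2, 3, 5, 8, 13, 21, 34, 55, 89, 144, 233, 377, 610, 987, 1597, 2584, 4181, 6765, 10946, 17711, 28657, 46368, 75025, 121393, 196418, 317811, 514229, 832040, 1346269, 2178309, 3524578, 5702887, 9227465, 14930352, 24157817, 39088169, 63245986, 102334155, 165580141, 267914296, 433494437, 701408733, 1134903170, 1836311903, 2971215073, 4807526976, 7778742049, 12586269025, 20365011074, 32951280099, 53316291173, 86267571272, 139583862445, 225851433717
F(56) = 225851433717


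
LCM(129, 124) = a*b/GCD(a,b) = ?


GCD(129, 124) = 1
LCM = 129*124/1 = 15996/1 = 15996

LCM = 15996


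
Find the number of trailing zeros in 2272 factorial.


floor(2272/5) = 454
floor(2272/25) = 90
floor(2272/125) = 18
floor(2272/625) = 3
Total = 565

565 trailing zeros


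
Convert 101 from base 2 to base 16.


101 (base 2) = 5 (decimal)
5 (decimal) = 5 (base 16)


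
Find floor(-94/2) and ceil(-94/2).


-94/2 = -47.0000
floor = -47
ceil = -47

floor = -47, ceil = -47


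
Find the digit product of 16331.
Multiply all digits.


1 × 6 × 3 × 3 × 1 = 54


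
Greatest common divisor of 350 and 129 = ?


350 = 2 * 129 + 92
129 = 1 * 92 + 37
92 = 2 * 37 + 18
37 = 2 * 18 + 1
18 = 18 * 1 + 0
GCD = 1


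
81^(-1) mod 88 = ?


Use the extended Euclidean algorithm on (88, 81); each row r = 88*s + 81*t:
r=88, s=1, t=0
r=81, s=0, t=1
q=1: r=7, s=1, t=-1   [88*(1) + 81*(-1) = 7]
q=11: r=4, s=-11, t=12   [88*(-11) + 81*(12) = 4]
q=1: r=3, s=12, t=-13   [88*(12) + 81*(-13) = 3]
q=1: r=1, s=-23, t=25   [88*(-23) + 81*(25) = 1]
q=3: r=0, s=81, t=-88   [88*(81) + 81*(-88) = 0]
GCD = 1 with t = 25, so 81*(25) ≡ 1 (mod 88)
Inverse = 25 mod 88 = 25
Check: 81 * 25 = 2025 ≡ 1 (mod 88)

81^(-1) ≡ 25 (mod 88)


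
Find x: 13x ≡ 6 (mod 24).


GCD(13, 24) = 1, unique solution
a^(-1) mod 24 = 13
x = 13 * 6 mod 24 = 6

x ≡ 6 (mod 24)


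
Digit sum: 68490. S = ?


6 + 8 + 4 + 9 + 0 = 27


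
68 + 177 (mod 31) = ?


68 + 177 = 245
245 mod 31 = 28


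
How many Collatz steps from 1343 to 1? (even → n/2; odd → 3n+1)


1343 → 4030 → 2015 → 6046 → 3023 → 9070 → 4535 → 13606 → 6803 → 20410 → 10205 → 30616 → 15308 → 7654 → 3827 → 11482 → 5741 → 17224 → 8612 → 4306 → 2153 → 6460 → 3230 → 1615 → 4846 → 2423 → 7270 → 3635 → 10906 → 5453 → 16360 → 8180 → 4090 → 2045 → 6136 → 3068 → 1534 → 767 → 2302 → 1151 → 3454 → 1727 → 5182 → 2591 → 7774 → 3887 → 11662 → 5831 → 17494 → 8747 → 26242 → 13121 → 39364 → 19682 → 9841 → 29524 → 14762 → 7381 → 22144 → 11072 → 5536 → 2768 → 1384 → 692 → 346 → 173 → 520 → 260 → 130 → 65 → 196 → 98 → 49 → 148 → 74 → 37 → 112 → 56 → 28 → 14 → 7 → 22 → 11 → 34 → 17 → 52 → 26 → 13 → 40 → 20 → 10 → 5 → 16 → 8 → 4 → 2 → 1
Total steps = 96

96 steps


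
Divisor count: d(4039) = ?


4039 = 7^1 × 577^1
d(4039) = (1+1) × (1+1) = 4

4 divisors


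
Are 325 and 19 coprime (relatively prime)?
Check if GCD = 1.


Euclidean algorithm:
325 = 17 * 19 + 2
19 = 9 * 2 + 1
2 = 2 * 1 + 0
GCD(325, 19) = 1

Yes, coprime (GCD = 1)


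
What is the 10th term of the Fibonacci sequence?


Sequence: 1, 1, 2, 3, 5, 8, 13, 21, 34, 55
F(10) = 55


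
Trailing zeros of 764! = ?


floor(764/5) = 152
floor(764/25) = 30
floor(764/125) = 6
floor(764/625) = 1
Total = 189

189 trailing zeros


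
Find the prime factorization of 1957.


1957 / 19 = 103
103 / 103 = 1
1957 = 19 × 103


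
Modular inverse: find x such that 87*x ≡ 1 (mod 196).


Use the extended Euclidean algorithm on (196, 87); each row r = 196*s + 87*t:
r=196, s=1, t=0
r=87, s=0, t=1
q=2: r=22, s=1, t=-2   [196*(1) + 87*(-2) = 22]
q=3: r=21, s=-3, t=7   [196*(-3) + 87*(7) = 21]
q=1: r=1, s=4, t=-9   [196*(4) + 87*(-9) = 1]
q=21: r=0, s=-87, t=196   [196*(-87) + 87*(196) = 0]
GCD = 1 with t = -9, so 87*(-9) ≡ 1 (mod 196)
Inverse = -9 mod 196 = 187
Check: 87 * 187 = 16269 ≡ 1 (mod 196)

87^(-1) ≡ 187 (mod 196)


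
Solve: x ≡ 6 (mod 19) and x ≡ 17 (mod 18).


M = 19*18 = 342
M1 = M/19 = 18, M2 = M/18 = 19
M1^(-1) mod 19 = 18, M2^(-1) mod 18 = 1
x = 6*18*18 + 17*19*1 = 2267
2267 mod 342 = 215
Check: 215 mod 19 = 6 ✓, 215 mod 18 = 17 ✓

x ≡ 215 (mod 342)


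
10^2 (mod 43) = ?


10^1 mod 43 = 10
10^2 mod 43 = 14


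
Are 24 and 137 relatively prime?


Euclidean algorithm:
137 = 5 * 24 + 17
24 = 1 * 17 + 7
17 = 2 * 7 + 3
7 = 2 * 3 + 1
3 = 3 * 1 + 0
GCD(24, 137) = 1

Yes, coprime (GCD = 1)


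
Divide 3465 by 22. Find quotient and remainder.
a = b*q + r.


3465 = 22 * 157 + 11
Check: 3454 + 11 = 3465

q = 157, r = 11


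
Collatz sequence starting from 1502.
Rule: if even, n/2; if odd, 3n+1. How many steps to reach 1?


1502 → 751 → 2254 → 1127 → 3382 → 1691 → 5074 → 2537 → 7612 → 3806 → 1903 → 5710 → 2855 → 8566 → 4283 → 12850 → 6425 → 19276 → 9638 → 4819 → 14458 → 7229 → 21688 → 10844 → 5422 → 2711 → 8134 → 4067 → 12202 → 6101 → 18304 → 9152 → 4576 → 2288 → 1144 → 572 → 286 → 143 → 430 → 215 → 646 → 323 → 970 → 485 → 1456 → 728 → 364 → 182 → 91 → 274 → 137 → 412 → 206 → 103 → 310 → 155 → 466 → 233 → 700 → 350 → 175 → 526 → 263 → 790 → 395 → 1186 → 593 → 1780 → 890 → 445 → 1336 → 668 → 334 → 167 → 502 → 251 → 754 → 377 → 1132 → 566 → 283 → 850 → 425 → 1276 → 638 → 319 → 958 → 479 → 1438 → 719 → 2158 → 1079 → 3238 → 1619 → 4858 → 2429 → 7288 → 3644 → 1822 → 911 → 2734 → 1367 → 4102 → 2051 → 6154 → 3077 → 9232 → 4616 → 2308 → 1154 → 577 → 1732 → 866 → 433 → 1300 → 650 → 325 → 976 → 488 → 244 → 122 → 61 → 184 → 92 → 46 → 23 → 70 → 35 → 106 → 53 → 160 → 80 → 40 → 20 → 10 → 5 → 16 → 8 → 4 → 2 → 1
Total steps = 140

140 steps


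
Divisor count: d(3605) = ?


3605 = 5^1 × 7^1 × 103^1
d(3605) = (1+1) × (1+1) × (1+1) = 8

8 divisors


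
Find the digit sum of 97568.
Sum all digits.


9 + 7 + 5 + 6 + 8 = 35


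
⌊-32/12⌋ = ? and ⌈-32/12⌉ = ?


-32/12 = -2.6667
floor = -3
ceil = -2

floor = -3, ceil = -2


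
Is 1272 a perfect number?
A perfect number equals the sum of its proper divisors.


Proper divisors of 1272: 1, 2, 3, 4, 6, 8, 12, 24, 53, 106, 159, 212, 318, 424, 636
Sum = 1 + 2 + 3 + 4 + 6 + 8 + 12 + 24 + 53 + 106 + 159 + 212 + 318 + 424 + 636 = 1968

No, 1272 is not perfect (1968 ≠ 1272)


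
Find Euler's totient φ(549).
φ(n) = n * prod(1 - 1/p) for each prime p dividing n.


549 = 3^2 × 61
Prime factors: 3, 61
φ(549) = 549 × (1-1/3) × (1-1/61)
= 549 × 2/3 × 60/61 = 360

φ(549) = 360


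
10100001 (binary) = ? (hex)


10100001 (base 2) = 161 (decimal)
161 (decimal) = A1 (base 16)


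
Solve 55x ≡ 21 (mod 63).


GCD(55, 63) = 1, unique solution
a^(-1) mod 63 = 55
x = 55 * 21 mod 63 = 21

x ≡ 21 (mod 63)


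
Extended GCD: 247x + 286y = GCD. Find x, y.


Tabular extended Euclidean (each row: r = 247*s + 286*t):
r=247, s=1, t=0
r=286, s=0, t=1
q=0: r=247, s=1, t=0   [247*(1) + 286*(0) = 247]
q=1: r=39, s=-1, t=1   [247*(-1) + 286*(1) = 39]
q=6: r=13, s=7, t=-6   [247*(7) + 286*(-6) = 13]
q=3: r=0, s=-22, t=19   [247*(-22) + 286*(19) = 0]
GCD = 13; from the row with r=13: x=7, y=-6
Check: 247*(7) + 286*(-6) = 1729 - 1716 = 13

GCD = 13, x = 7, y = -6


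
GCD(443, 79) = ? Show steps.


443 = 5 * 79 + 48
79 = 1 * 48 + 31
48 = 1 * 31 + 17
31 = 1 * 17 + 14
17 = 1 * 14 + 3
14 = 4 * 3 + 2
3 = 1 * 2 + 1
2 = 2 * 1 + 0
GCD = 1


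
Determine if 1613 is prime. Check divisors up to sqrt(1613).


Check divisors up to sqrt(1613) = 40.1622
No divisors found.
1613 is prime.

Yes, 1613 is prime


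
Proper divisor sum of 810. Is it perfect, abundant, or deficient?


Proper divisors: 1, 2, 3, 5, 6, 9, 10, 15, 18, 27, 30, 45, 54, 81, 90, 135, 162, 270, 405
Sum = 1 + 2 + 3 + 5 + 6 + 9 + 10 + 15 + 18 + 27 + 30 + 45 + 54 + 81 + 90 + 135 + 162 + 270 + 405 = 1368
1368 > 810 → abundant

s(810) = 1368 (abundant)


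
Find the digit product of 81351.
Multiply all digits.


8 × 1 × 3 × 5 × 1 = 120


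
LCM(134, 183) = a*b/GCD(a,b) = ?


GCD(134, 183) = 1
LCM = 134*183/1 = 24522/1 = 24522

LCM = 24522


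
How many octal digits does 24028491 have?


24028491 in base 8 = 133522513
Number of digits = 9

9 digits (base 8)


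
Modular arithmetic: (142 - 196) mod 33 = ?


142 - 196 = -54
-54 mod 33 = 12


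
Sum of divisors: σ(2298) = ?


Divisors of 2298: 1, 2, 3, 6, 383, 766, 1149, 2298
Sum = 1 + 2 + 3 + 6 + 383 + 766 + 1149 + 2298 = 4608

σ(2298) = 4608


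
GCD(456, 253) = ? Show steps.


456 = 1 * 253 + 203
253 = 1 * 203 + 50
203 = 4 * 50 + 3
50 = 16 * 3 + 2
3 = 1 * 2 + 1
2 = 2 * 1 + 0
GCD = 1


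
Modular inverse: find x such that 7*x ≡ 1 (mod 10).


Use the extended Euclidean algorithm on (10, 7); each row r = 10*s + 7*t:
r=10, s=1, t=0
r=7, s=0, t=1
q=1: r=3, s=1, t=-1   [10*(1) + 7*(-1) = 3]
q=2: r=1, s=-2, t=3   [10*(-2) + 7*(3) = 1]
q=3: r=0, s=7, t=-10   [10*(7) + 7*(-10) = 0]
GCD = 1 with t = 3, so 7*(3) ≡ 1 (mod 10)
Inverse = 3 mod 10 = 3
Check: 7 * 3 = 21 ≡ 1 (mod 10)

7^(-1) ≡ 3 (mod 10)


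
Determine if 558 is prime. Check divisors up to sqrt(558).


558 / 2 = 279 (exact division)
558 is NOT prime.

No, 558 is not prime


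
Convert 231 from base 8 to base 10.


231 (base 8) = 153 (decimal)
153 (decimal) = 153 (base 10)


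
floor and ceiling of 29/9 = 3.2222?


29/9 = 3.2222
floor = 3
ceil = 4

floor = 3, ceil = 4


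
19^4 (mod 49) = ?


19^1 mod 49 = 19
19^2 mod 49 = 18
19^3 mod 49 = 48
19^4 mod 49 = 30


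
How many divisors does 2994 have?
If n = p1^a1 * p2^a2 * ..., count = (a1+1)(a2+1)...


2994 = 2^1 × 3^1 × 499^1
d(2994) = (1+1) × (1+1) × (1+1) = 8

8 divisors


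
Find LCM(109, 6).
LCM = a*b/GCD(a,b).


GCD(109, 6) = 1
LCM = 109*6/1 = 654/1 = 654

LCM = 654


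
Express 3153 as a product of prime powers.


3153 / 3 = 1051
1051 / 1051 = 1
3153 = 3 × 1051


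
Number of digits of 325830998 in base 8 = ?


325830998 in base 8 = 2332744526
Number of digits = 10

10 digits (base 8)


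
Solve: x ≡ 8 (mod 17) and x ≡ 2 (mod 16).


M = 17*16 = 272
M1 = M/17 = 16, M2 = M/16 = 17
M1^(-1) mod 17 = 16, M2^(-1) mod 16 = 1
x = 8*16*16 + 2*17*1 = 2082
2082 mod 272 = 178
Check: 178 mod 17 = 8 ✓, 178 mod 16 = 2 ✓

x ≡ 178 (mod 272)


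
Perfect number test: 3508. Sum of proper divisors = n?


Proper divisors of 3508: 1, 2, 4, 877, 1754
Sum = 1 + 2 + 4 + 877 + 1754 = 2638

No, 3508 is not perfect (2638 ≠ 3508)


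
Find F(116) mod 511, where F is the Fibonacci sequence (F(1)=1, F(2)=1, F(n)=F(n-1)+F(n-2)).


F(k) mod 511 for k=1..116:
1, 1, 2, 3, 5, 8, 13, 21, 34, 55, 89, 144, 233, 377, 99, 476, 64, 29, 93, 122, 215, 337, 41, 378, 419, 286, 194, 480, 163, 132, 295, 427, 211, 127, 338, 465, 292, 246, 27, 273, 300, 62, 362, 424, 275, 188, 463, 140, 92, 232, 324, 45, 369, 414, 272, 175, 447, 111, 47, 158, 205, 363, 57, 420, 477, 386, 352, 227, 68, 295, 363, 147, 510, 146, 145, 291, 436, 216, 141, 357, 498, 344, 331, 164, 495, 148, 132, 280, 412, 181, 82, 263, 345, 97, 442, 28, 470, 498, 457, 444, 390, 323, 202, 14, 216, 230, 446, 165, 100, 265, 365, 119, 484, 92, 65, 157
F(116) mod 511 = 157


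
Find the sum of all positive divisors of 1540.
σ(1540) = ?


Divisors of 1540: 1, 2, 4, 5, 7, 10, 11, 14, 20, 22, 28, 35, 44, 55, 70, 77, 110, 140, 154, 220, 308, 385, 770, 1540
Sum = 1 + 2 + 4 + 5 + 7 + 10 + 11 + 14 + 20 + 22 + 28 + 35 + 44 + 55 + 70 + 77 + 110 + 140 + 154 + 220 + 308 + 385 + 770 + 1540 = 4032

σ(1540) = 4032


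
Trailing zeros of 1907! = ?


floor(1907/5) = 381
floor(1907/25) = 76
floor(1907/125) = 15
floor(1907/625) = 3
Total = 475

475 trailing zeros


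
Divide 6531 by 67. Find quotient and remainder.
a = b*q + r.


6531 = 67 * 97 + 32
Check: 6499 + 32 = 6531

q = 97, r = 32


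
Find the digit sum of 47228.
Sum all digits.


4 + 7 + 2 + 2 + 8 = 23


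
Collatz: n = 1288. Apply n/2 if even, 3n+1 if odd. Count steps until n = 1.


1288 → 644 → 322 → 161 → 484 → 242 → 121 → 364 → 182 → 91 → 274 → 137 → 412 → 206 → 103 → 310 → 155 → 466 → 233 → 700 → 350 → 175 → 526 → 263 → 790 → 395 → 1186 → 593 → 1780 → 890 → 445 → 1336 → 668 → 334 → 167 → 502 → 251 → 754 → 377 → 1132 → 566 → 283 → 850 → 425 → 1276 → 638 → 319 → 958 → 479 → 1438 → 719 → 2158 → 1079 → 3238 → 1619 → 4858 → 2429 → 7288 → 3644 → 1822 → 911 → 2734 → 1367 → 4102 → 2051 → 6154 → 3077 → 9232 → 4616 → 2308 → 1154 → 577 → 1732 → 866 → 433 → 1300 → 650 → 325 → 976 → 488 → 244 → 122 → 61 → 184 → 92 → 46 → 23 → 70 → 35 → 106 → 53 → 160 → 80 → 40 → 20 → 10 → 5 → 16 → 8 → 4 → 2 → 1
Total steps = 101

101 steps


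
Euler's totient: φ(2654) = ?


2654 = 2 × 1327
Prime factors: 2, 1327
φ(2654) = 2654 × (1-1/2) × (1-1/1327)
= 2654 × 1/2 × 1326/1327 = 1326

φ(2654) = 1326


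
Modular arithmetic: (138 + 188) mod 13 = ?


138 + 188 = 326
326 mod 13 = 1


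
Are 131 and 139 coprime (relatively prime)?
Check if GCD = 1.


Euclidean algorithm:
139 = 1 * 131 + 8
131 = 16 * 8 + 3
8 = 2 * 3 + 2
3 = 1 * 2 + 1
2 = 2 * 1 + 0
GCD(131, 139) = 1

Yes, coprime (GCD = 1)


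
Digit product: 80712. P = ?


8 × 0 × 7 × 1 × 2 = 0


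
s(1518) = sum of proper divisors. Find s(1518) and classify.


Proper divisors: 1, 2, 3, 6, 11, 22, 23, 33, 46, 66, 69, 138, 253, 506, 759
Sum = 1 + 2 + 3 + 6 + 11 + 22 + 23 + 33 + 46 + 66 + 69 + 138 + 253 + 506 + 759 = 1938
1938 > 1518 → abundant

s(1518) = 1938 (abundant)


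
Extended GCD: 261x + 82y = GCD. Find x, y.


Tabular extended Euclidean (each row: r = 261*s + 82*t):
r=261, s=1, t=0
r=82, s=0, t=1
q=3: r=15, s=1, t=-3   [261*(1) + 82*(-3) = 15]
q=5: r=7, s=-5, t=16   [261*(-5) + 82*(16) = 7]
q=2: r=1, s=11, t=-35   [261*(11) + 82*(-35) = 1]
q=7: r=0, s=-82, t=261   [261*(-82) + 82*(261) = 0]
GCD = 1; from the row with r=1: x=11, y=-35
Check: 261*(11) + 82*(-35) = 2871 - 2870 = 1

GCD = 1, x = 11, y = -35


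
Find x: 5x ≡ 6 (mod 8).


GCD(5, 8) = 1, unique solution
a^(-1) mod 8 = 5
x = 5 * 6 mod 8 = 6

x ≡ 6 (mod 8)


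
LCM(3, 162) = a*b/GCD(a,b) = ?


GCD(3, 162) = 3
LCM = 3*162/3 = 486/3 = 162

LCM = 162


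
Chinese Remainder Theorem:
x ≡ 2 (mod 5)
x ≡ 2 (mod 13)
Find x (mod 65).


M = 5*13 = 65
M1 = M/5 = 13, M2 = M/13 = 5
M1^(-1) mod 5 = 2, M2^(-1) mod 13 = 8
x = 2*13*2 + 2*5*8 = 132
132 mod 65 = 2
Check: 2 mod 5 = 2 ✓, 2 mod 13 = 2 ✓

x ≡ 2 (mod 65)


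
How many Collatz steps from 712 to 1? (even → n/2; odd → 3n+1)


712 → 356 → 178 → 89 → 268 → 134 → 67 → 202 → 101 → 304 → 152 → 76 → 38 → 19 → 58 → 29 → 88 → 44 → 22 → 11 → 34 → 17 → 52 → 26 → 13 → 40 → 20 → 10 → 5 → 16 → 8 → 4 → 2 → 1
Total steps = 33

33 steps


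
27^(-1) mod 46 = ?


Use the extended Euclidean algorithm on (46, 27); each row r = 46*s + 27*t:
r=46, s=1, t=0
r=27, s=0, t=1
q=1: r=19, s=1, t=-1   [46*(1) + 27*(-1) = 19]
q=1: r=8, s=-1, t=2   [46*(-1) + 27*(2) = 8]
q=2: r=3, s=3, t=-5   [46*(3) + 27*(-5) = 3]
q=2: r=2, s=-7, t=12   [46*(-7) + 27*(12) = 2]
q=1: r=1, s=10, t=-17   [46*(10) + 27*(-17) = 1]
q=2: r=0, s=-27, t=46   [46*(-27) + 27*(46) = 0]
GCD = 1 with t = -17, so 27*(-17) ≡ 1 (mod 46)
Inverse = -17 mod 46 = 29
Check: 27 * 29 = 783 ≡ 1 (mod 46)

27^(-1) ≡ 29 (mod 46)


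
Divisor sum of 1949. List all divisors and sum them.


Divisors of 1949: 1, 1949
Sum = 1 + 1949 = 1950

σ(1949) = 1950


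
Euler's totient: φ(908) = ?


908 = 2^2 × 227
Prime factors: 2, 227
φ(908) = 908 × (1-1/2) × (1-1/227)
= 908 × 1/2 × 226/227 = 452

φ(908) = 452


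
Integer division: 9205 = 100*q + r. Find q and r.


9205 = 100 * 92 + 5
Check: 9200 + 5 = 9205

q = 92, r = 5


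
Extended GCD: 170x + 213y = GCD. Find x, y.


Tabular extended Euclidean (each row: r = 170*s + 213*t):
r=170, s=1, t=0
r=213, s=0, t=1
q=0: r=170, s=1, t=0   [170*(1) + 213*(0) = 170]
q=1: r=43, s=-1, t=1   [170*(-1) + 213*(1) = 43]
q=3: r=41, s=4, t=-3   [170*(4) + 213*(-3) = 41]
q=1: r=2, s=-5, t=4   [170*(-5) + 213*(4) = 2]
q=20: r=1, s=104, t=-83   [170*(104) + 213*(-83) = 1]
q=2: r=0, s=-213, t=170   [170*(-213) + 213*(170) = 0]
GCD = 1; from the row with r=1: x=104, y=-83
Check: 170*(104) + 213*(-83) = 17680 - 17679 = 1

GCD = 1, x = 104, y = -83


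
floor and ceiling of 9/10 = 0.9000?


9/10 = 0.9000
floor = 0
ceil = 1

floor = 0, ceil = 1


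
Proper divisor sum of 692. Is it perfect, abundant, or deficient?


Proper divisors: 1, 2, 4, 173, 346
Sum = 1 + 2 + 4 + 173 + 346 = 526
526 < 692 → deficient

s(692) = 526 (deficient)


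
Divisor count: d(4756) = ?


4756 = 2^2 × 29^1 × 41^1
d(4756) = (2+1) × (1+1) × (1+1) = 12

12 divisors


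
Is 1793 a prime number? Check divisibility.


1793 / 11 = 163 (exact division)
1793 is NOT prime.

No, 1793 is not prime


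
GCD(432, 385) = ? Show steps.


432 = 1 * 385 + 47
385 = 8 * 47 + 9
47 = 5 * 9 + 2
9 = 4 * 2 + 1
2 = 2 * 1 + 0
GCD = 1


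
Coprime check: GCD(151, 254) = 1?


Euclidean algorithm:
254 = 1 * 151 + 103
151 = 1 * 103 + 48
103 = 2 * 48 + 7
48 = 6 * 7 + 6
7 = 1 * 6 + 1
6 = 6 * 1 + 0
GCD(151, 254) = 1

Yes, coprime (GCD = 1)


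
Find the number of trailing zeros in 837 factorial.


floor(837/5) = 167
floor(837/25) = 33
floor(837/125) = 6
floor(837/625) = 1
Total = 207

207 trailing zeros


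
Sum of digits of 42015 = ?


4 + 2 + 0 + 1 + 5 = 12


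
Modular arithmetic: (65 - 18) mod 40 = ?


65 - 18 = 47
47 mod 40 = 7


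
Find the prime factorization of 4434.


4434 / 2 = 2217
2217 / 3 = 739
739 / 739 = 1
4434 = 2 × 3 × 739


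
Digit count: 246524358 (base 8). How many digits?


246524358 in base 8 = 1654324706
Number of digits = 10

10 digits (base 8)


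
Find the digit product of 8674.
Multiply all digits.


8 × 6 × 7 × 4 = 1344


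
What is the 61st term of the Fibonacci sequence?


Sequence: 1, 1, 2, 3, 5, 8, 13, 21, 34, 55, 89, 144, 233, 377, 610, 987, 1597, 2584, 4181, 6765, 10946, 17711, 28657, 46368, 75025, 121393, 196418, 317811, 514229, 832040, 1346269, 2178309, 3524578, 5702887, 9227465, 14930352, 24157817, 39088169, 63245986, 102334155, 165580141, 267914296, 433494437, 701408733, 1134903170, 1836311903, 2971215073, 4807526976, 7778742049, 12586269025, 20365011074, 32951280099, 53316291173, 86267571272, 139583862445, 225851433717, 365435296162, 591286729879, 956722026041, 1548008755920, 2504730781961
F(61) = 2504730781961


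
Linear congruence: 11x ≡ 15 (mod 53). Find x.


GCD(11, 53) = 1, unique solution
a^(-1) mod 53 = 29
x = 29 * 15 mod 53 = 11

x ≡ 11 (mod 53)


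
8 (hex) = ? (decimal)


8 (base 16) = 8 (decimal)
8 (decimal) = 8 (base 10)


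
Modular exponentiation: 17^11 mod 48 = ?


17^1 mod 48 = 17
17^2 mod 48 = 1
17^3 mod 48 = 17
17^4 mod 48 = 1
17^5 mod 48 = 17
17^6 mod 48 = 1
17^7 mod 48 = 17
17^8 mod 48 = 1
17^9 mod 48 = 17
17^10 mod 48 = 1
17^11 mod 48 = 17


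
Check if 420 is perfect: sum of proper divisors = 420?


Proper divisors of 420: 1, 2, 3, 4, 5, 6, 7, 10, 12, 14, 15, 20, 21, 28, 30, 35, 42, 60, 70, 84, 105, 140, 210
Sum = 1 + 2 + 3 + 4 + 5 + 6 + 7 + 10 + 12 + 14 + 15 + 20 + 21 + 28 + 30 + 35 + 42 + 60 + 70 + 84 + 105 + 140 + 210 = 924

No, 420 is not perfect (924 ≠ 420)


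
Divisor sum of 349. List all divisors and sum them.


Divisors of 349: 1, 349
Sum = 1 + 349 = 350

σ(349) = 350


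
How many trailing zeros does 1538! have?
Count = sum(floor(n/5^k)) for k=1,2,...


floor(1538/5) = 307
floor(1538/25) = 61
floor(1538/125) = 12
floor(1538/625) = 2
Total = 382

382 trailing zeros


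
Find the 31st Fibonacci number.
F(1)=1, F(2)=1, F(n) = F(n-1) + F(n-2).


Sequence: 1, 1, 2, 3, 5, 8, 13, 21, 34, 55, 89, 144, 233, 377, 610, 987, 1597, 2584, 4181, 6765, 10946, 17711, 28657, 46368, 75025, 121393, 196418, 317811, 514229, 832040, 1346269
F(31) = 1346269


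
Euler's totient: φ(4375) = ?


4375 = 5^4 × 7
Prime factors: 5, 7
φ(4375) = 4375 × (1-1/5) × (1-1/7)
= 4375 × 4/5 × 6/7 = 3000

φ(4375) = 3000


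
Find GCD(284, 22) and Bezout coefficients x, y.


Tabular extended Euclidean (each row: r = 284*s + 22*t):
r=284, s=1, t=0
r=22, s=0, t=1
q=12: r=20, s=1, t=-12   [284*(1) + 22*(-12) = 20]
q=1: r=2, s=-1, t=13   [284*(-1) + 22*(13) = 2]
q=10: r=0, s=11, t=-142   [284*(11) + 22*(-142) = 0]
GCD = 2; from the row with r=2: x=-1, y=13
Check: 284*(-1) + 22*(13) = -284 + 286 = 2

GCD = 2, x = -1, y = 13


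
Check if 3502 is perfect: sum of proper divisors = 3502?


Proper divisors of 3502: 1, 2, 17, 34, 103, 206, 1751
Sum = 1 + 2 + 17 + 34 + 103 + 206 + 1751 = 2114

No, 3502 is not perfect (2114 ≠ 3502)


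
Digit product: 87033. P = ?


8 × 7 × 0 × 3 × 3 = 0


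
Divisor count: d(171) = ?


171 = 3^2 × 19^1
d(171) = (2+1) × (1+1) = 6

6 divisors


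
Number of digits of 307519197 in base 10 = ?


307519197 has 9 digits in base 10
floor(log10(307519197)) + 1 = floor(8.4879) + 1 = 9

9 digits (base 10)


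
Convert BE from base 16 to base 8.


BE (base 16) = 190 (decimal)
190 (decimal) = 276 (base 8)


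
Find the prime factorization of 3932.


3932 / 2 = 1966
1966 / 2 = 983
983 / 983 = 1
3932 = 2^2 × 983


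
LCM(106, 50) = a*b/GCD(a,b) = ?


GCD(106, 50) = 2
LCM = 106*50/2 = 5300/2 = 2650

LCM = 2650


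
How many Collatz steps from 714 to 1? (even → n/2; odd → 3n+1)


714 → 357 → 1072 → 536 → 268 → 134 → 67 → 202 → 101 → 304 → 152 → 76 → 38 → 19 → 58 → 29 → 88 → 44 → 22 → 11 → 34 → 17 → 52 → 26 → 13 → 40 → 20 → 10 → 5 → 16 → 8 → 4 → 2 → 1
Total steps = 33

33 steps


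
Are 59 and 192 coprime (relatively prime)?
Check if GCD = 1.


Euclidean algorithm:
192 = 3 * 59 + 15
59 = 3 * 15 + 14
15 = 1 * 14 + 1
14 = 14 * 1 + 0
GCD(59, 192) = 1

Yes, coprime (GCD = 1)


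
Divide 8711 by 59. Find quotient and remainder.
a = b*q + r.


8711 = 59 * 147 + 38
Check: 8673 + 38 = 8711

q = 147, r = 38


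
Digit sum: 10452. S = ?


1 + 0 + 4 + 5 + 2 = 12


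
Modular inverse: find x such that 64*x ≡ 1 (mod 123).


Use the extended Euclidean algorithm on (123, 64); each row r = 123*s + 64*t:
r=123, s=1, t=0
r=64, s=0, t=1
q=1: r=59, s=1, t=-1   [123*(1) + 64*(-1) = 59]
q=1: r=5, s=-1, t=2   [123*(-1) + 64*(2) = 5]
q=11: r=4, s=12, t=-23   [123*(12) + 64*(-23) = 4]
q=1: r=1, s=-13, t=25   [123*(-13) + 64*(25) = 1]
q=4: r=0, s=64, t=-123   [123*(64) + 64*(-123) = 0]
GCD = 1 with t = 25, so 64*(25) ≡ 1 (mod 123)
Inverse = 25 mod 123 = 25
Check: 64 * 25 = 1600 ≡ 1 (mod 123)

64^(-1) ≡ 25 (mod 123)


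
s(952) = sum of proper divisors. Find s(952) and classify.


Proper divisors: 1, 2, 4, 7, 8, 14, 17, 28, 34, 56, 68, 119, 136, 238, 476
Sum = 1 + 2 + 4 + 7 + 8 + 14 + 17 + 28 + 34 + 56 + 68 + 119 + 136 + 238 + 476 = 1208
1208 > 952 → abundant

s(952) = 1208 (abundant)


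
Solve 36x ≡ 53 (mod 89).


GCD(36, 89) = 1, unique solution
a^(-1) mod 89 = 47
x = 47 * 53 mod 89 = 88

x ≡ 88 (mod 89)


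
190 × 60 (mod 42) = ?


190 × 60 = 11400
11400 mod 42 = 18


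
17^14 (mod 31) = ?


17^1 mod 31 = 17
17^2 mod 31 = 10
17^3 mod 31 = 15
17^4 mod 31 = 7
17^5 mod 31 = 26
17^6 mod 31 = 8
17^7 mod 31 = 12
17^8 mod 31 = 18
17^9 mod 31 = 27
17^10 mod 31 = 25
17^11 mod 31 = 22
17^12 mod 31 = 2
17^13 mod 31 = 3
17^14 mod 31 = 20


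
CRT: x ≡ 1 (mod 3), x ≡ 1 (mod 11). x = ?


M = 3*11 = 33
M1 = M/3 = 11, M2 = M/11 = 3
M1^(-1) mod 3 = 2, M2^(-1) mod 11 = 4
x = 1*11*2 + 1*3*4 = 34
34 mod 33 = 1
Check: 1 mod 3 = 1 ✓, 1 mod 11 = 1 ✓

x ≡ 1 (mod 33)


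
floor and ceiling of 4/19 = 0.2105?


4/19 = 0.2105
floor = 0
ceil = 1

floor = 0, ceil = 1


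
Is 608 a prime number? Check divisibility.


608 / 2 = 304 (exact division)
608 is NOT prime.

No, 608 is not prime


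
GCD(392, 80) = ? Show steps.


392 = 4 * 80 + 72
80 = 1 * 72 + 8
72 = 9 * 8 + 0
GCD = 8


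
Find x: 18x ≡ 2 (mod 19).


GCD(18, 19) = 1, unique solution
a^(-1) mod 19 = 18
x = 18 * 2 mod 19 = 17

x ≡ 17 (mod 19)


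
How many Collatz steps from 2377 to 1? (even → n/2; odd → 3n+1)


2377 → 7132 → 3566 → 1783 → 5350 → 2675 → 8026 → 4013 → 12040 → 6020 → 3010 → 1505 → 4516 → 2258 → 1129 → 3388 → 1694 → 847 → 2542 → 1271 → 3814 → 1907 → 5722 → 2861 → 8584 → 4292 → 2146 → 1073 → 3220 → 1610 → 805 → 2416 → 1208 → 604 → 302 → 151 → 454 → 227 → 682 → 341 → 1024 → 512 → 256 → 128 → 64 → 32 → 16 → 8 → 4 → 2 → 1
Total steps = 50

50 steps


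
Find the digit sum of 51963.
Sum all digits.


5 + 1 + 9 + 6 + 3 = 24


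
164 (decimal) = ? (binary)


164 (base 10) = 164 (decimal)
164 (decimal) = 10100100 (base 2)


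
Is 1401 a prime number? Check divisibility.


1401 / 3 = 467 (exact division)
1401 is NOT prime.

No, 1401 is not prime


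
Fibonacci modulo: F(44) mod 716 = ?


F(k) mod 716 for k=1..44:
1, 1, 2, 3, 5, 8, 13, 21, 34, 55, 89, 144, 233, 377, 610, 271, 165, 436, 601, 321, 206, 527, 17, 544, 561, 389, 234, 623, 141, 48, 189, 237, 426, 663, 373, 320, 693, 297, 274, 571, 129, 700, 113, 97
F(44) mod 716 = 97


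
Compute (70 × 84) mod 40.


70 × 84 = 5880
5880 mod 40 = 0


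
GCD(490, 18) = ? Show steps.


490 = 27 * 18 + 4
18 = 4 * 4 + 2
4 = 2 * 2 + 0
GCD = 2


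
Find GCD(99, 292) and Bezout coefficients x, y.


Tabular extended Euclidean (each row: r = 99*s + 292*t):
r=99, s=1, t=0
r=292, s=0, t=1
q=0: r=99, s=1, t=0   [99*(1) + 292*(0) = 99]
q=2: r=94, s=-2, t=1   [99*(-2) + 292*(1) = 94]
q=1: r=5, s=3, t=-1   [99*(3) + 292*(-1) = 5]
q=18: r=4, s=-56, t=19   [99*(-56) + 292*(19) = 4]
q=1: r=1, s=59, t=-20   [99*(59) + 292*(-20) = 1]
q=4: r=0, s=-292, t=99   [99*(-292) + 292*(99) = 0]
GCD = 1; from the row with r=1: x=59, y=-20
Check: 99*(59) + 292*(-20) = 5841 - 5840 = 1

GCD = 1, x = 59, y = -20


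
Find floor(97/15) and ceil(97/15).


97/15 = 6.4667
floor = 6
ceil = 7

floor = 6, ceil = 7


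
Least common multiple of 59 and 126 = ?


GCD(59, 126) = 1
LCM = 59*126/1 = 7434/1 = 7434

LCM = 7434


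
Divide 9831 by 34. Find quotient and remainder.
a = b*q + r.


9831 = 34 * 289 + 5
Check: 9826 + 5 = 9831

q = 289, r = 5


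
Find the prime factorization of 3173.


3173 / 19 = 167
167 / 167 = 1
3173 = 19 × 167


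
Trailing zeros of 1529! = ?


floor(1529/5) = 305
floor(1529/25) = 61
floor(1529/125) = 12
floor(1529/625) = 2
Total = 380

380 trailing zeros


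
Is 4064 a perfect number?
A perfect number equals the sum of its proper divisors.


Proper divisors of 4064: 1, 2, 4, 8, 16, 32, 127, 254, 508, 1016, 2032
Sum = 1 + 2 + 4 + 8 + 16 + 32 + 127 + 254 + 508 + 1016 + 2032 = 4000

No, 4064 is not perfect (4000 ≠ 4064)


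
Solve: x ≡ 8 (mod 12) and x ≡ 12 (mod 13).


M = 12*13 = 156
M1 = M/12 = 13, M2 = M/13 = 12
M1^(-1) mod 12 = 1, M2^(-1) mod 13 = 12
x = 8*13*1 + 12*12*12 = 1832
1832 mod 156 = 116
Check: 116 mod 12 = 8 ✓, 116 mod 13 = 12 ✓

x ≡ 116 (mod 156)


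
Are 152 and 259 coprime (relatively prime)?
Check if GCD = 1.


Euclidean algorithm:
259 = 1 * 152 + 107
152 = 1 * 107 + 45
107 = 2 * 45 + 17
45 = 2 * 17 + 11
17 = 1 * 11 + 6
11 = 1 * 6 + 5
6 = 1 * 5 + 1
5 = 5 * 1 + 0
GCD(152, 259) = 1

Yes, coprime (GCD = 1)


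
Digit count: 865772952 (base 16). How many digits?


865772952 in base 16 = 339AA598
Number of digits = 8

8 digits (base 16)


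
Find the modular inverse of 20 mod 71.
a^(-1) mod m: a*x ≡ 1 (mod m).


Use the extended Euclidean algorithm on (71, 20); each row r = 71*s + 20*t:
r=71, s=1, t=0
r=20, s=0, t=1
q=3: r=11, s=1, t=-3   [71*(1) + 20*(-3) = 11]
q=1: r=9, s=-1, t=4   [71*(-1) + 20*(4) = 9]
q=1: r=2, s=2, t=-7   [71*(2) + 20*(-7) = 2]
q=4: r=1, s=-9, t=32   [71*(-9) + 20*(32) = 1]
q=2: r=0, s=20, t=-71   [71*(20) + 20*(-71) = 0]
GCD = 1 with t = 32, so 20*(32) ≡ 1 (mod 71)
Inverse = 32 mod 71 = 32
Check: 20 * 32 = 640 ≡ 1 (mod 71)

20^(-1) ≡ 32 (mod 71)


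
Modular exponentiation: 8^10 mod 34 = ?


8^1 mod 34 = 8
8^2 mod 34 = 30
8^3 mod 34 = 2
8^4 mod 34 = 16
8^5 mod 34 = 26
8^6 mod 34 = 4
8^7 mod 34 = 32
8^8 mod 34 = 18
8^9 mod 34 = 8
8^10 mod 34 = 30


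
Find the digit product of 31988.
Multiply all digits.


3 × 1 × 9 × 8 × 8 = 1728


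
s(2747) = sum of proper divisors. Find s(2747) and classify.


Proper divisors: 1, 41, 67
Sum = 1 + 41 + 67 = 109
109 < 2747 → deficient

s(2747) = 109 (deficient)


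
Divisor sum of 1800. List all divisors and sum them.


Divisors of 1800: 1, 2, 3, 4, 5, 6, 8, 9, 10, 12, 15, 18, 20, 24, 25, 30, 36, 40, 45, 50, 60, 72, 75, 90, 100, 120, 150, 180, 200, 225, 300, 360, 450, 600, 900, 1800
Sum = 1 + 2 + 3 + 4 + 5 + 6 + 8 + 9 + 10 + 12 + 15 + 18 + 20 + 24 + 25 + 30 + 36 + 40 + 45 + 50 + 60 + 72 + 75 + 90 + 100 + 120 + 150 + 180 + 200 + 225 + 300 + 360 + 450 + 600 + 900 + 1800 = 6045

σ(1800) = 6045


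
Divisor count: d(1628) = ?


1628 = 2^2 × 11^1 × 37^1
d(1628) = (2+1) × (1+1) × (1+1) = 12

12 divisors


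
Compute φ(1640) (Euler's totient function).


1640 = 2^3 × 5 × 41
Prime factors: 2, 5, 41
φ(1640) = 1640 × (1-1/2) × (1-1/5) × (1-1/41)
= 1640 × 1/2 × 4/5 × 40/41 = 640

φ(1640) = 640


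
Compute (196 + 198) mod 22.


196 + 198 = 394
394 mod 22 = 20


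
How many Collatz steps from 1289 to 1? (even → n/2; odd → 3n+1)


1289 → 3868 → 1934 → 967 → 2902 → 1451 → 4354 → 2177 → 6532 → 3266 → 1633 → 4900 → 2450 → 1225 → 3676 → 1838 → 919 → 2758 → 1379 → 4138 → 2069 → 6208 → 3104 → 1552 → 776 → 388 → 194 → 97 → 292 → 146 → 73 → 220 → 110 → 55 → 166 → 83 → 250 → 125 → 376 → 188 → 94 → 47 → 142 → 71 → 214 → 107 → 322 → 161 → 484 → 242 → 121 → 364 → 182 → 91 → 274 → 137 → 412 → 206 → 103 → 310 → 155 → 466 → 233 → 700 → 350 → 175 → 526 → 263 → 790 → 395 → 1186 → 593 → 1780 → 890 → 445 → 1336 → 668 → 334 → 167 → 502 → 251 → 754 → 377 → 1132 → 566 → 283 → 850 → 425 → 1276 → 638 → 319 → 958 → 479 → 1438 → 719 → 2158 → 1079 → 3238 → 1619 → 4858 → 2429 → 7288 → 3644 → 1822 → 911 → 2734 → 1367 → 4102 → 2051 → 6154 → 3077 → 9232 → 4616 → 2308 → 1154 → 577 → 1732 → 866 → 433 → 1300 → 650 → 325 → 976 → 488 → 244 → 122 → 61 → 184 → 92 → 46 → 23 → 70 → 35 → 106 → 53 → 160 → 80 → 40 → 20 → 10 → 5 → 16 → 8 → 4 → 2 → 1
Total steps = 145

145 steps


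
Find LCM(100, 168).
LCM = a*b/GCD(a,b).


GCD(100, 168) = 4
LCM = 100*168/4 = 16800/4 = 4200

LCM = 4200


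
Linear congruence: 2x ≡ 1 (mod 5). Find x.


GCD(2, 5) = 1, unique solution
a^(-1) mod 5 = 3
x = 3 * 1 mod 5 = 3

x ≡ 3 (mod 5)


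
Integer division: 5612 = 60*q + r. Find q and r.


5612 = 60 * 93 + 32
Check: 5580 + 32 = 5612

q = 93, r = 32


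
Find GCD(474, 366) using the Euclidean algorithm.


474 = 1 * 366 + 108
366 = 3 * 108 + 42
108 = 2 * 42 + 24
42 = 1 * 24 + 18
24 = 1 * 18 + 6
18 = 3 * 6 + 0
GCD = 6


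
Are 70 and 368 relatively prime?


Euclidean algorithm:
368 = 5 * 70 + 18
70 = 3 * 18 + 16
18 = 1 * 16 + 2
16 = 8 * 2 + 0
GCD(70, 368) = 2

No, not coprime (GCD = 2)


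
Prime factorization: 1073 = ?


1073 / 29 = 37
37 / 37 = 1
1073 = 29 × 37


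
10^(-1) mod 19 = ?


Use the extended Euclidean algorithm on (19, 10); each row r = 19*s + 10*t:
r=19, s=1, t=0
r=10, s=0, t=1
q=1: r=9, s=1, t=-1   [19*(1) + 10*(-1) = 9]
q=1: r=1, s=-1, t=2   [19*(-1) + 10*(2) = 1]
q=9: r=0, s=10, t=-19   [19*(10) + 10*(-19) = 0]
GCD = 1 with t = 2, so 10*(2) ≡ 1 (mod 19)
Inverse = 2 mod 19 = 2
Check: 10 * 2 = 20 ≡ 1 (mod 19)

10^(-1) ≡ 2 (mod 19)


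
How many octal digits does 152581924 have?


152581924 in base 8 = 1106033444
Number of digits = 10

10 digits (base 8)


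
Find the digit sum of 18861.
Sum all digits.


1 + 8 + 8 + 6 + 1 = 24


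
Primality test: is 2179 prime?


Check divisors up to sqrt(2179) = 46.6798
No divisors found.
2179 is prime.

Yes, 2179 is prime


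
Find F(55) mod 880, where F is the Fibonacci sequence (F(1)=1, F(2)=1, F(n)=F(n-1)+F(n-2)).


F(k) mod 880 for k=1..55:
1, 1, 2, 3, 5, 8, 13, 21, 34, 55, 89, 144, 233, 377, 610, 107, 717, 824, 661, 605, 386, 111, 497, 608, 225, 833, 178, 131, 309, 440, 749, 309, 178, 487, 665, 272, 57, 329, 386, 715, 221, 56, 277, 333, 610, 63, 673, 736, 529, 385, 34, 419, 453, 872, 445
F(55) mod 880 = 445


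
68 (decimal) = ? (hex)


68 (base 10) = 68 (decimal)
68 (decimal) = 44 (base 16)


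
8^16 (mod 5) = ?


8^1 mod 5 = 3
8^2 mod 5 = 4
8^3 mod 5 = 2
8^4 mod 5 = 1
8^5 mod 5 = 3
8^6 mod 5 = 4
8^7 mod 5 = 2
8^8 mod 5 = 1
8^9 mod 5 = 3
8^10 mod 5 = 4
8^11 mod 5 = 2
8^12 mod 5 = 1
8^13 mod 5 = 3
8^14 mod 5 = 4
8^15 mod 5 = 2
8^16 mod 5 = 1


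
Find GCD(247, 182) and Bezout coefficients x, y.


Tabular extended Euclidean (each row: r = 247*s + 182*t):
r=247, s=1, t=0
r=182, s=0, t=1
q=1: r=65, s=1, t=-1   [247*(1) + 182*(-1) = 65]
q=2: r=52, s=-2, t=3   [247*(-2) + 182*(3) = 52]
q=1: r=13, s=3, t=-4   [247*(3) + 182*(-4) = 13]
q=4: r=0, s=-14, t=19   [247*(-14) + 182*(19) = 0]
GCD = 13; from the row with r=13: x=3, y=-4
Check: 247*(3) + 182*(-4) = 741 - 728 = 13

GCD = 13, x = 3, y = -4


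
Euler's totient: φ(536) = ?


536 = 2^3 × 67
Prime factors: 2, 67
φ(536) = 536 × (1-1/2) × (1-1/67)
= 536 × 1/2 × 66/67 = 264

φ(536) = 264


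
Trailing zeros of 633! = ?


floor(633/5) = 126
floor(633/25) = 25
floor(633/125) = 5
floor(633/625) = 1
Total = 157

157 trailing zeros


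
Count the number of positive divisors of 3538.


3538 = 2^1 × 29^1 × 61^1
d(3538) = (1+1) × (1+1) × (1+1) = 8

8 divisors


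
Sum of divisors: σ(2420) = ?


Divisors of 2420: 1, 2, 4, 5, 10, 11, 20, 22, 44, 55, 110, 121, 220, 242, 484, 605, 1210, 2420
Sum = 1 + 2 + 4 + 5 + 10 + 11 + 20 + 22 + 44 + 55 + 110 + 121 + 220 + 242 + 484 + 605 + 1210 + 2420 = 5586

σ(2420) = 5586


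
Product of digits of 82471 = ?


8 × 2 × 4 × 7 × 1 = 448


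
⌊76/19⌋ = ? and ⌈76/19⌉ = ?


76/19 = 4.0000
floor = 4
ceil = 4

floor = 4, ceil = 4


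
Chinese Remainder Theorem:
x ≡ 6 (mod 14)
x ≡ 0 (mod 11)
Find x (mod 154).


M = 14*11 = 154
M1 = M/14 = 11, M2 = M/11 = 14
M1^(-1) mod 14 = 9, M2^(-1) mod 11 = 4
x = 6*11*9 + 0*14*4 = 594
594 mod 154 = 132
Check: 132 mod 14 = 6 ✓, 132 mod 11 = 0 ✓

x ≡ 132 (mod 154)


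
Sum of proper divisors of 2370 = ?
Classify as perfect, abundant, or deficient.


Proper divisors: 1, 2, 3, 5, 6, 10, 15, 30, 79, 158, 237, 395, 474, 790, 1185
Sum = 1 + 2 + 3 + 5 + 6 + 10 + 15 + 30 + 79 + 158 + 237 + 395 + 474 + 790 + 1185 = 3390
3390 > 2370 → abundant

s(2370) = 3390 (abundant)


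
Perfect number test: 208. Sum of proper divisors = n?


Proper divisors of 208: 1, 2, 4, 8, 13, 16, 26, 52, 104
Sum = 1 + 2 + 4 + 8 + 13 + 16 + 26 + 52 + 104 = 226

No, 208 is not perfect (226 ≠ 208)


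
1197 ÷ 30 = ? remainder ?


1197 = 30 * 39 + 27
Check: 1170 + 27 = 1197

q = 39, r = 27


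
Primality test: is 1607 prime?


Check divisors up to sqrt(1607) = 40.0874
No divisors found.
1607 is prime.

Yes, 1607 is prime


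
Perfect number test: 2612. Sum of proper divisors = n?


Proper divisors of 2612: 1, 2, 4, 653, 1306
Sum = 1 + 2 + 4 + 653 + 1306 = 1966

No, 2612 is not perfect (1966 ≠ 2612)


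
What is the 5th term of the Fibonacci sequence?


Sequence: 1, 1, 2, 3, 5
F(5) = 5


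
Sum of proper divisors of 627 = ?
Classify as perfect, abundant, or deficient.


Proper divisors: 1, 3, 11, 19, 33, 57, 209
Sum = 1 + 3 + 11 + 19 + 33 + 57 + 209 = 333
333 < 627 → deficient

s(627) = 333 (deficient)


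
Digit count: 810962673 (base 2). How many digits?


810962673 in base 2 = 110000010101100100111011110001
Number of digits = 30

30 digits (base 2)


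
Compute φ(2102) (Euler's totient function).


2102 = 2 × 1051
Prime factors: 2, 1051
φ(2102) = 2102 × (1-1/2) × (1-1/1051)
= 2102 × 1/2 × 1050/1051 = 1050

φ(2102) = 1050


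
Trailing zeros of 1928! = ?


floor(1928/5) = 385
floor(1928/25) = 77
floor(1928/125) = 15
floor(1928/625) = 3
Total = 480

480 trailing zeros


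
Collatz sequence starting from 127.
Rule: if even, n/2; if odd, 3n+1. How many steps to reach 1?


127 → 382 → 191 → 574 → 287 → 862 → 431 → 1294 → 647 → 1942 → 971 → 2914 → 1457 → 4372 → 2186 → 1093 → 3280 → 1640 → 820 → 410 → 205 → 616 → 308 → 154 → 77 → 232 → 116 → 58 → 29 → 88 → 44 → 22 → 11 → 34 → 17 → 52 → 26 → 13 → 40 → 20 → 10 → 5 → 16 → 8 → 4 → 2 → 1
Total steps = 46

46 steps


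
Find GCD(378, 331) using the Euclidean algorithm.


378 = 1 * 331 + 47
331 = 7 * 47 + 2
47 = 23 * 2 + 1
2 = 2 * 1 + 0
GCD = 1


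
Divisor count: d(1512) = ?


1512 = 2^3 × 3^3 × 7^1
d(1512) = (3+1) × (3+1) × (1+1) = 32

32 divisors


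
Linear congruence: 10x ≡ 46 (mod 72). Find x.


GCD(10, 72) = 2 divides 46
Divide: 5x ≡ 23 (mod 36)
x ≡ 19 (mod 36)


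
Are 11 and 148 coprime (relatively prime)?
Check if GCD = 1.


Euclidean algorithm:
148 = 13 * 11 + 5
11 = 2 * 5 + 1
5 = 5 * 1 + 0
GCD(11, 148) = 1

Yes, coprime (GCD = 1)
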